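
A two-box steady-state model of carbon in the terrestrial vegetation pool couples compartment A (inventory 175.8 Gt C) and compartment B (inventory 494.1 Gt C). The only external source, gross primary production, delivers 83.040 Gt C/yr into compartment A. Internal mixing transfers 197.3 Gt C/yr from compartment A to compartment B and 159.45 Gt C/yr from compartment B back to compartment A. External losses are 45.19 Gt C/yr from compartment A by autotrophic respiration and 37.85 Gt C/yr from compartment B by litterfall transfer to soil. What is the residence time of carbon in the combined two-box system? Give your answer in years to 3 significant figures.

8.07 yr

For the system as a whole, the A↔B exchange is internal and contributes nothing to the throughput; only the external sinks remove mass.
M_total = 175.8 + 494.1 = 669.90 Gt C.
ΣF_external_out = 45.19 + 37.85 = 83.040 Gt C/yr.
τ = M_total / ΣF_ext = 669.90 / 83.040 = 8.067 yr.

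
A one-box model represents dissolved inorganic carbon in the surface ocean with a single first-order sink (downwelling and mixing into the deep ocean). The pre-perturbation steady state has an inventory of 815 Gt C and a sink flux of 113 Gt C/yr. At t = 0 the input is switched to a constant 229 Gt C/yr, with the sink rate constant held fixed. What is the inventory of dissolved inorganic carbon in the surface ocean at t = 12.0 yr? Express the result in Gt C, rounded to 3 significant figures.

1490 Gt C

Residence time τ = M₀/F₀ = 7.212 yr. The eventual steady state is M_∞ = M₀·(F₁/F₀) = 815 × 229/113 = 1651.6 Gt C.
The anomaly ΔM(t) = M(t) − M_∞ decays as ΔM₀·e^(−t/τ) with ΔM₀ = 815 − 1651.6 = −836.6 Gt C.
At t = 12.0 yr, e^(−t/τ) = e^(−1.664) = 0.1894, so ΔM = −158.5 Gt C and M = 1651.6 − 158.5 = 1493.2 Gt C.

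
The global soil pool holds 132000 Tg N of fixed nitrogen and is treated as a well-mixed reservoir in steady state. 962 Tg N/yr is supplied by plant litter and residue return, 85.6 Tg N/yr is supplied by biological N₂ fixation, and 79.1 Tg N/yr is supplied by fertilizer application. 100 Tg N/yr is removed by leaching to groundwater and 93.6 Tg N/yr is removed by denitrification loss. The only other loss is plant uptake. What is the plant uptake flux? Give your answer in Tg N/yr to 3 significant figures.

At steady state ΣF_in = ΣF_out.
ΣF_in = 962 + 85.6 + 79.1 = 1126.7 Tg N/yr.
Plant uptake flux = ΣF_in − (100 + 93.6) = 1126.7 − 193.6 = 933.1 Tg N/yr.

933 Tg N/yr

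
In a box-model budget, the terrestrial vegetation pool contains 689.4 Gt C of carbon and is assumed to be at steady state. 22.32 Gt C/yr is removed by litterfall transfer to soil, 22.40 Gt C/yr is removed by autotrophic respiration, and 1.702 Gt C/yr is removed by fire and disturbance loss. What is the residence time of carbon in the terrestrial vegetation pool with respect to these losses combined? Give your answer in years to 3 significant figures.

Total removal = 22.32 + 22.40 + 1.702 = 46.422 Gt C/yr.
τ = M / ΣF_out = 689.4 / 46.422 = 14.85 yr.

14.9 yr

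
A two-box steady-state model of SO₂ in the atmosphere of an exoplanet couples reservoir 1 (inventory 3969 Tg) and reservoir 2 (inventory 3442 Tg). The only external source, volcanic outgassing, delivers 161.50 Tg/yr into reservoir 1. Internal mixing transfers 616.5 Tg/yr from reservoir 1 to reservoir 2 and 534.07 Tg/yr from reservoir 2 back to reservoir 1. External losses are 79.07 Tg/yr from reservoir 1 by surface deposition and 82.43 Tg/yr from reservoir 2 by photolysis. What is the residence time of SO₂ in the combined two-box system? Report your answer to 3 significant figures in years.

Treat the two boxes together as one reservoir: the mixing fluxes between them are internal recycling, so τ = ΣM / Σ(external losses).
M_total = 3969 + 3442 = 7411.0 Tg.
ΣF_external_out = 79.07 + 82.43 = 161.50 Tg/yr.
τ = M_total / ΣF_ext = 7411.0 / 161.50 = 45.89 yr.

45.9 yr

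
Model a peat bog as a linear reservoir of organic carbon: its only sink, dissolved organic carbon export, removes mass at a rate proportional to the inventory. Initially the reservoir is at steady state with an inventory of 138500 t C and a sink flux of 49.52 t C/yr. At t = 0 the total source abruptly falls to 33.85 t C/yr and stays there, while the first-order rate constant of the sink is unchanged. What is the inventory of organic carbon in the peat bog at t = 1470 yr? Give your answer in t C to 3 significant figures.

121000 t C

τ = M₀/F₀ = 138500/49.52 = 2797 yr; rate constant k = 1/τ.
New steady state M_∞ = F₁/k = F₁·τ = 33.85 × 2797 = 94673 t C.
M(t) = M_∞ + (M₀ − M_∞)·e^(−t/τ); t/τ = 1470/2797 = 0.5256, so e^(−t/τ) = 0.5912.
M(t) = 94673 + 43830 × 0.5912 = 120580 t C.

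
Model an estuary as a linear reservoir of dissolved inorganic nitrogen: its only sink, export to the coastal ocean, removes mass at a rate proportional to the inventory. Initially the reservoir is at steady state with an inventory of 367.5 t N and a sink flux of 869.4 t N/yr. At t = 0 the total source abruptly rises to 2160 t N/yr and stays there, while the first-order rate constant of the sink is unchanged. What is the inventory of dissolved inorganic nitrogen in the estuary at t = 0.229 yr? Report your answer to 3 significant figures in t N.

596 t N

τ = M₀/F₀ = 367.5/869.4 = 0.4227 yr; rate constant k = 1/τ.
New steady state M_∞ = F₁/k = F₁·τ = 2160 × 0.4227 = 913.04 t N.
M(t) = M_∞ + (M₀ − M_∞)·e^(−t/τ); t/τ = 0.229/0.4227 = 0.5417, so e^(−t/τ) = 0.5817.
M(t) = 913.04 − 545.5 × 0.5817 = 595.68 t N.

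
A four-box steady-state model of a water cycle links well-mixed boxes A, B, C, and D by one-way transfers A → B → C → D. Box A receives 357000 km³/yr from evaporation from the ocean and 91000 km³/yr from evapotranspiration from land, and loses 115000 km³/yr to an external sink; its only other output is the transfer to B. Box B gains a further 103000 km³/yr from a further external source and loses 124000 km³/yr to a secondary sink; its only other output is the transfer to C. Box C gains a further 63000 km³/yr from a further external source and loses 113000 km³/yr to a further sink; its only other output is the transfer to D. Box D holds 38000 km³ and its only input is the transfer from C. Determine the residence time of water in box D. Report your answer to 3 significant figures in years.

0.145 yr

Box A: F(A→B) = (357000 + 91000) − 115000 = 333000 km³/yr.
Box B: F(B→C) = (333000 + 103000) − 124000 = 312000 km³/yr.
Box C: F(C→D) = (312000 + 63000) − 113000 = 262000 km³/yr.
Box D throughput = its input = 262000 km³/yr; τ = 38000 / 262000 = 0.1450 yr.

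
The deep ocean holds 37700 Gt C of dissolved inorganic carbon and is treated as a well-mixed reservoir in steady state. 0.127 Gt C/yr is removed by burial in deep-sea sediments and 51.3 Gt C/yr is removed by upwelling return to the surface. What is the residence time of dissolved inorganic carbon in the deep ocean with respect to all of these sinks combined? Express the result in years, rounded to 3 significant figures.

Total removal flux = 0.127 + 51.3 = 51.427 Gt C/yr.
τ = M / ΣF_out = 37700 / 51.427 = 733.1 yr.

733 yr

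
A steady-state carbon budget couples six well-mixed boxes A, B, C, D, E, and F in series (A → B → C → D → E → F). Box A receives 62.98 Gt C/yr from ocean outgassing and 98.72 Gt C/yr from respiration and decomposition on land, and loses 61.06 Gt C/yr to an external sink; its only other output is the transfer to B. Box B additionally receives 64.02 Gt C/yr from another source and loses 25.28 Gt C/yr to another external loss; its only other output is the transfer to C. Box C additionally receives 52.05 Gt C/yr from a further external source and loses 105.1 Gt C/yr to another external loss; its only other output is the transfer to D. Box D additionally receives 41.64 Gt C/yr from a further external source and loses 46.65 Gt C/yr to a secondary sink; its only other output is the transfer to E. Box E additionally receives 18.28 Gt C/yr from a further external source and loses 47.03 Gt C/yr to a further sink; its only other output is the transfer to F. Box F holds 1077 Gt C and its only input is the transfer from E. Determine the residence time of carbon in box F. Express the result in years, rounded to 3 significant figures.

20.5 yr

Box A: F(A→B) = (62.98 + 98.72) − 61.06 = 100.64 Gt C/yr.
Box B: F(B→C) = (100.64 + 64.02) − 25.28 = 139.38 Gt C/yr.
Box C: F(C→D) = (139.38 + 52.05) − 105.1 = 86.330 Gt C/yr.
Box D: F(D→E) = (86.330 + 41.64) − 46.65 = 81.320 Gt C/yr.
Box E: F(E→F) = (81.320 + 18.28) − 47.03 = 52.570 Gt C/yr.
Box F throughput = its input = 52.570 Gt C/yr; τ = 1077 / 52.570 = 20.49 yr.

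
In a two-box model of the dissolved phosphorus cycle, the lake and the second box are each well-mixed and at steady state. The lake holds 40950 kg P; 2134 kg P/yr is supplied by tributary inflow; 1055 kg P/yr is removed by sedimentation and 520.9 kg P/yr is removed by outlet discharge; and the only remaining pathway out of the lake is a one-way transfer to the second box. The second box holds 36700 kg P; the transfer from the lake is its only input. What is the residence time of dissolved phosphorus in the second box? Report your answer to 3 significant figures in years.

Balance the lake: ΣF_in = 2134.0 kg P/yr.
Transfer to the second box = ΣF_in − (1055 + 520.9) = 558.10 kg P/yr.
At steady state the output of the second box equals its input, 558.10 kg P/yr.
τ = M / F = 36700 / 558.10 = 65.76 yr.

65.8 yr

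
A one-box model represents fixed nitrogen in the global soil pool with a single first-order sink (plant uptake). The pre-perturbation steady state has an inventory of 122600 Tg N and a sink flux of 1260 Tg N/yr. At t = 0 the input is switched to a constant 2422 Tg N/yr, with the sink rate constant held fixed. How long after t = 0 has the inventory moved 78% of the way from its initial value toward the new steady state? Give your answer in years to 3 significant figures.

147 yr

τ = M₀/F₀ = 122600/1260 = 97.30 yr.
The remaining gap fraction is e^(−t/τ); 78% covered ⇒ e^(−t/τ) = 0.220.
t = −τ ln(0.220) = 97.30 × 1.514 = 147.3 yr.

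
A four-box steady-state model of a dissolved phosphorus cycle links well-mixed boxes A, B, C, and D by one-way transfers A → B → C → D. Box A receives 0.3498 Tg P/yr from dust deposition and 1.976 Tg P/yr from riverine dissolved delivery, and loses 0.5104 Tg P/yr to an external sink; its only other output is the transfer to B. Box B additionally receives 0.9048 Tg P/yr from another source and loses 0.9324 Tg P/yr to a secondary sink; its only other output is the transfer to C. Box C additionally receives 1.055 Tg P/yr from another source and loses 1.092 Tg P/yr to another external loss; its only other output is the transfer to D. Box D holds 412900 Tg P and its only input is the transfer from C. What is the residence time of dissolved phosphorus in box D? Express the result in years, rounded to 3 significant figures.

Box A: F(A→B) = (0.3498 + 1.976) − 0.5104 = 1.8154 Tg P/yr.
Box B: F(B→C) = (1.8154 + 0.9048) − 0.9324 = 1.7878 Tg P/yr.
Box C: F(C→D) = (1.7878 + 1.055) − 1.092 = 1.7508 Tg P/yr.
Box D throughput = its input = 1.7508 Tg P/yr; τ = 412900 / 1.7508 = 235800 yr.

236000 yr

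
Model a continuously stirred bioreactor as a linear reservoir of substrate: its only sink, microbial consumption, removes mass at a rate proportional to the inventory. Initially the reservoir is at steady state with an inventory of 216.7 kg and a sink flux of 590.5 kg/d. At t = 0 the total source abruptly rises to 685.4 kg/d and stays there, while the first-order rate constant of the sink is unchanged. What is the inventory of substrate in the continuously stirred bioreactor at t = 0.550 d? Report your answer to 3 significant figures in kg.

The sink rate constant is k = F₀/M₀ = 590.5/216.7 = 2.725 d⁻¹.
Solving dM/dt = F₁ − kM with M(0) = M₀ gives M(t) = F₁/k + (M₀ − F₁/k)·e^(−kt).
F₁/k = 685.4/2.725 = 251.53 kg; kt = 2.725 × 0.550 = 1.499, e^(−kt) = 0.2234.
M(0.550) = 251.53 + (216.7 − 251.53) × 0.2234 = 251.53 − 7.781 = 243.75 kg.

244 kg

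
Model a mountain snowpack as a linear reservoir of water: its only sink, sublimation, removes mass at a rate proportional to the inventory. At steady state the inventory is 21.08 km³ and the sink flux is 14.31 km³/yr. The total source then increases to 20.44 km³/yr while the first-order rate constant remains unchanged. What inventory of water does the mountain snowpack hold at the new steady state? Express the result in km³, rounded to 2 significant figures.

30 km³

Rate constant k = F/M = 14.31 / 21.08 = 0.6788 yr⁻¹.
At the new steady state, source = k·M_new ⇒ M_new = 20.44 / 0.6788 = 30.11 km³.
(Equivalently M_new = M × F_new/F_old = 21.08 × 20.44/14.31.)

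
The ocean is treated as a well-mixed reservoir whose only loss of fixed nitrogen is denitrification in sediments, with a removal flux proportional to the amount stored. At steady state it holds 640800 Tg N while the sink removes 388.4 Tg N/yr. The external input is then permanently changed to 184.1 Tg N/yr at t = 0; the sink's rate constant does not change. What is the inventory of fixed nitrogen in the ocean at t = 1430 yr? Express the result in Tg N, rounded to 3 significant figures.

445000 Tg N

The sink rate constant is k = F₀/M₀ = 388.4/640800 = 0.0006061 yr⁻¹.
Solving dM/dt = F₁ − kM with M(0) = M₀ gives M(t) = F₁/k + (M₀ − F₁/k)·e^(−kt).
F₁/k = 184.1/0.0006061 = 303740 Tg N; kt = 0.0006061 × 1430 = 0.8667, e^(−kt) = 0.4203.
M(1430) = 303740 + (640800 − 303740) × 0.4203 = 303740 + 141700 = 445410 Tg N.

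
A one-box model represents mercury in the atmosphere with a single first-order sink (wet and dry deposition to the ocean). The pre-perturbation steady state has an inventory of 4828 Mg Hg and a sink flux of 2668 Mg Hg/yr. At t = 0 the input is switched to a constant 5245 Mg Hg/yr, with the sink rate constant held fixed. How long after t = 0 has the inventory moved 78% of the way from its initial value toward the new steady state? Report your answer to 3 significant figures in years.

2.74 yr

τ = M₀/F₀ = 4828/2668 = 1.810 yr.
The remaining gap fraction is e^(−t/τ); 78% covered ⇒ e^(−t/τ) = 0.220.
t = −τ ln(0.220) = 1.810 × 1.514 = 2.740 yr.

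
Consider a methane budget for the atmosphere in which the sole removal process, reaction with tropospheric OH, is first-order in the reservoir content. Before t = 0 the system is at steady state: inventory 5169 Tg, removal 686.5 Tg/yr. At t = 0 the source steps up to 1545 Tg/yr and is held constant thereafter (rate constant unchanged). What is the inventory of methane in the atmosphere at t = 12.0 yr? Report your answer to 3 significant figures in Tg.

10300 Tg

τ = M₀/F₀ = 5169/686.5 = 7.529 yr; rate constant k = 1/τ.
New steady state M_∞ = F₁/k = F₁·τ = 1545 × 7.529 = 11633 Tg.
M(t) = M_∞ + (M₀ − M_∞)·e^(−t/τ); t/τ = 12.0/7.529 = 1.594, so e^(−t/τ) = 0.2032.
M(t) = 11633 − 6464 × 0.2032 = 10320 Tg.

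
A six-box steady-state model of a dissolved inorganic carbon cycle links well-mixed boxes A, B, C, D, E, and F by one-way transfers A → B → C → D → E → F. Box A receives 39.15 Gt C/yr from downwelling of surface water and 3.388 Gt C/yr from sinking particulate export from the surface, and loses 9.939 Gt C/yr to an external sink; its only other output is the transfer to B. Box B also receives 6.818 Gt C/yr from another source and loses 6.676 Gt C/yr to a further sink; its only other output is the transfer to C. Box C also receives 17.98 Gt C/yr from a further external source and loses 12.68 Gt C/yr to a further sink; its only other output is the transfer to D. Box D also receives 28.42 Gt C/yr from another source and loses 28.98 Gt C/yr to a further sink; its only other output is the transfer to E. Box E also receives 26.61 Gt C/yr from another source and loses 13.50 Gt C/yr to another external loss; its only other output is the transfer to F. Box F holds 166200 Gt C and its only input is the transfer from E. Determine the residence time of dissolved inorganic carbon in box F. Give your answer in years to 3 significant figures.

3290 yr

Box A: F(A→B) = (39.15 + 3.388) − 9.939 = 32.599 Gt C/yr.
Box B: F(B→C) = (32.599 + 6.818) − 6.676 = 32.741 Gt C/yr.
Box C: F(C→D) = (32.741 + 17.98) − 12.68 = 38.041 Gt C/yr.
Box D: F(D→E) = (38.041 + 28.42) − 28.98 = 37.481 Gt C/yr.
Box E: F(E→F) = (37.481 + 26.61) − 13.50 = 50.591 Gt C/yr.
Box F throughput = its input = 50.591 Gt C/yr; τ = 166200 / 50.591 = 3285 yr.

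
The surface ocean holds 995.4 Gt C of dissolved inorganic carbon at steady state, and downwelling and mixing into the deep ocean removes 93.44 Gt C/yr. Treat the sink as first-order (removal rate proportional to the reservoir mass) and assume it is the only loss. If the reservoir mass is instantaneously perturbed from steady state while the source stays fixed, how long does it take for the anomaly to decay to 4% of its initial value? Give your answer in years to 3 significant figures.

For a linear reservoir the anomaly decays as exp(−t/τ) with τ = M/F = 995.4/93.44 = 10.65 yr.
exp(−t/τ) = 0.04 ⇒ t = −τ ln(0.04) = 10.65 × 3.219 = 34.29 yr.

34.3 yr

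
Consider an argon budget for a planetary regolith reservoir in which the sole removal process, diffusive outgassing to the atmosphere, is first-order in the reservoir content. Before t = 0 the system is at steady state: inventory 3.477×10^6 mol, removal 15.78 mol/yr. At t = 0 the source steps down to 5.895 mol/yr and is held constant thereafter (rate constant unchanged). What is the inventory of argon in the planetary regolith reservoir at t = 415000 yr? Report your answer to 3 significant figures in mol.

Residence time τ = M₀/F₀ = 220300 yr. The eventual steady state is M_∞ = M₀·(F₁/F₀) = 3.477×10^6 × 5.895/15.78 = 1.2989×10^6 mol.
The anomaly ΔM(t) = M(t) − M_∞ decays as ΔM₀·e^(−t/τ) with ΔM₀ = 3.477×10^6 − 1.2989×10^6 = 2.178×10^6 mol.
At t = 415000 yr, e^(−t/τ) = e^(−1.883) = 0.1521, so ΔM = 331200 mol and M = 1.2989×10^6 + 331200 = 1.6301×10^6 mol.

1.63×10^6 mol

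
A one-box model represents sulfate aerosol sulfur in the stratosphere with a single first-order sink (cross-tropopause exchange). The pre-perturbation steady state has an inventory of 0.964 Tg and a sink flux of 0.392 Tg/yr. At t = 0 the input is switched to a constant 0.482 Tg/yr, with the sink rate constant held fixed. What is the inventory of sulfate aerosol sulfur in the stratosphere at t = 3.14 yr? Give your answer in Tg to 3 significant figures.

1.12 Tg

Residence time τ = M₀/F₀ = 2.459 yr. The eventual steady state is M_∞ = M₀·(F₁/F₀) = 0.964 × 0.482/0.392 = 1.1853 Tg.
The anomaly ΔM(t) = M(t) − M_∞ decays as ΔM₀·e^(−t/τ) with ΔM₀ = 0.964 − 1.1853 = −0.2213 Tg.
At t = 3.14 yr, e^(−t/τ) = e^(−1.277) = 0.2789, so ΔM = −0.06173 Tg and M = 1.1853 − 0.06173 = 1.1236 Tg.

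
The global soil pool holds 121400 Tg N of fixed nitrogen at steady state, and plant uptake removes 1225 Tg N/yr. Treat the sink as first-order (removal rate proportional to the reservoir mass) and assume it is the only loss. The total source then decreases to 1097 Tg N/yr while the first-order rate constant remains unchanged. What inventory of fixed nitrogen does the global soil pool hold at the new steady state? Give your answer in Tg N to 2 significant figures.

Rate constant k = F/M = 1225 / 121400 = 0.01009 yr⁻¹.
At the new steady state, source = k·M_new ⇒ M_new = 1097 / 0.01009 = 108700 Tg N.
(Equivalently M_new = M × F_new/F_old = 121400 × 1097/1225.)

110000 Tg N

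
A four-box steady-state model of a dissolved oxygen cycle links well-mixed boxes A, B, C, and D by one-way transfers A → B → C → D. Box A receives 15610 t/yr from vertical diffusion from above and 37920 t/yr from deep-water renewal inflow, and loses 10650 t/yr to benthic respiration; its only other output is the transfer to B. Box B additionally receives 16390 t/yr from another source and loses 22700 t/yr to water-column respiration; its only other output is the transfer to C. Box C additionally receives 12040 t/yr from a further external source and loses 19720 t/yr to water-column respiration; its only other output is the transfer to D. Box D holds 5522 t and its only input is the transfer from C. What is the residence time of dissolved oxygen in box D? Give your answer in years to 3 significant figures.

Box A: F(A→B) = (15610 + 37920) − 10650 = 42880 t/yr.
Box B: F(B→C) = (42880 + 16390) − 22700 = 36570 t/yr.
Box C: F(C→D) = (36570 + 12040) − 19720 = 28890 t/yr.
Box D throughput = its input = 28890 t/yr; τ = 5522 / 28890 = 0.1911 yr.

0.191 yr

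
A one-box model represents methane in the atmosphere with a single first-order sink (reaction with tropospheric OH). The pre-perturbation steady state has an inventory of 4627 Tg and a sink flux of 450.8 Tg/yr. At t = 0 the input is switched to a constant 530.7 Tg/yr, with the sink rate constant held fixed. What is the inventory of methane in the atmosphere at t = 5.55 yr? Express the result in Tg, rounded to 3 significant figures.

4970 Tg

Residence time τ = M₀/F₀ = 10.26 yr. The eventual steady state is M_∞ = M₀·(F₁/F₀) = 4627 × 530.7/450.8 = 5447.1 Tg.
The anomaly ΔM(t) = M(t) − M_∞ decays as ΔM₀·e^(−t/τ) with ΔM₀ = 4627 − 5447.1 = −820.1 Tg.
At t = 5.55 yr, e^(−t/τ) = e^(−0.5407) = 0.5823, so ΔM = −477.6 Tg and M = 5447.1 − 477.6 = 4969.5 Tg.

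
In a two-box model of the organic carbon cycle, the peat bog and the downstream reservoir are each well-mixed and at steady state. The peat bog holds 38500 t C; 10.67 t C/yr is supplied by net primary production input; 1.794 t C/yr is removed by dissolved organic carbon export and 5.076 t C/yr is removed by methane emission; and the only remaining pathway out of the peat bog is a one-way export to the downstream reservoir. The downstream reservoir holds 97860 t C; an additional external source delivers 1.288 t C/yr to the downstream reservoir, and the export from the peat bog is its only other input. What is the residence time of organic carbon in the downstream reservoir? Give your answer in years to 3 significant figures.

19200 yr

Balance the peat bog: ΣF_in = 10.670 t C/yr.
Export to the downstream reservoir = ΣF_in − (1.794 + 5.076) = 3.8000 t C/yr.
Total input to the downstream reservoir = 3.8000 + 1.288 = 5.0880 t C/yr; at steady state this equals its total output.
τ = M / F = 97860 / 5.0880 = 19230 yr.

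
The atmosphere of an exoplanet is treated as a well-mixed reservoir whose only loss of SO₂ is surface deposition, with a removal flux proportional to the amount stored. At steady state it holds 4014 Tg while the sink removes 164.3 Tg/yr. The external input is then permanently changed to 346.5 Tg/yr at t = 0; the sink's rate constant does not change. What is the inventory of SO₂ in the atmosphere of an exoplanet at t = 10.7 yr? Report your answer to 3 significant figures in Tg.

τ = M₀/F₀ = 4014/164.3 = 24.43 yr; rate constant k = 1/τ.
New steady state M_∞ = F₁/k = F₁·τ = 346.5 × 24.43 = 8465.3 Tg.
M(t) = M_∞ + (M₀ − M_∞)·e^(−t/τ); t/τ = 10.7/24.43 = 0.4380, so e^(−t/τ) = 0.6453.
M(t) = 8465.3 − 4451 × 0.6453 = 5592.7 Tg.

5590 Tg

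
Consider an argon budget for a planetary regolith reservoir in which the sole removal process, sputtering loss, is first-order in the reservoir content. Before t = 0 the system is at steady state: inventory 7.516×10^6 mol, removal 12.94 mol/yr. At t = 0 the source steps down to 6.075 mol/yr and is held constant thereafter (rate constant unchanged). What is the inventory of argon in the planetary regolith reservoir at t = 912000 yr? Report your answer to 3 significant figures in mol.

4.36×10^6 mol

Residence time τ = M₀/F₀ = 580800 yr. The eventual steady state is M_∞ = M₀·(F₁/F₀) = 7.516×10^6 × 6.075/12.94 = 3.5286×10^6 mol.
The anomaly ΔM(t) = M(t) − M_∞ decays as ΔM₀·e^(−t/τ) with ΔM₀ = 7.516×10^6 − 3.5286×10^6 = 3.987×10^6 mol.
At t = 912000 yr, e^(−t/τ) = e^(−1.570) = 0.2080, so ΔM = 829400 mol and M = 3.5286×10^6 + 829400 = 4.3580×10^6 mol.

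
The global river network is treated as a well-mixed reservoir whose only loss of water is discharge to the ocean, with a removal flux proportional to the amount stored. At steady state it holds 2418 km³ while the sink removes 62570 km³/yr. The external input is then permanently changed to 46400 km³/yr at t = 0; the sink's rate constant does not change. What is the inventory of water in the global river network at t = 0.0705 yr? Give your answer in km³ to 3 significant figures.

1890 km³

The sink rate constant is k = F₀/M₀ = 62570/2418 = 25.88 yr⁻¹.
Solving dM/dt = F₁ − kM with M(0) = M₀ gives M(t) = F₁/k + (M₀ − F₁/k)·e^(−kt).
F₁/k = 46400/25.88 = 1793.1 km³; kt = 25.88 × 0.0705 = 1.824, e^(−kt) = 0.1613.
M(0.0705) = 1793.1 + (2418 − 1793.1) × 0.1613 = 1793.1 + 100.8 = 1893.9 km³.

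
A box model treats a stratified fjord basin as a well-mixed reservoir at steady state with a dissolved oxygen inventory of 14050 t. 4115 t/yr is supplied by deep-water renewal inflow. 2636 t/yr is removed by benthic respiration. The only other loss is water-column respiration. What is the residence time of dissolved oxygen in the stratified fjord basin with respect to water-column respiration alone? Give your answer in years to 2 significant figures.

9.5 yr

At steady state ΣF_in = ΣF_out.
ΣF_in = 4115.0 t/yr.
Water-column respiration flux = ΣF_in − (2636) = 4115.0 − 2636 = 1479 t/yr.
τ = M / F = 14050 / 1479 = 9.500 yr.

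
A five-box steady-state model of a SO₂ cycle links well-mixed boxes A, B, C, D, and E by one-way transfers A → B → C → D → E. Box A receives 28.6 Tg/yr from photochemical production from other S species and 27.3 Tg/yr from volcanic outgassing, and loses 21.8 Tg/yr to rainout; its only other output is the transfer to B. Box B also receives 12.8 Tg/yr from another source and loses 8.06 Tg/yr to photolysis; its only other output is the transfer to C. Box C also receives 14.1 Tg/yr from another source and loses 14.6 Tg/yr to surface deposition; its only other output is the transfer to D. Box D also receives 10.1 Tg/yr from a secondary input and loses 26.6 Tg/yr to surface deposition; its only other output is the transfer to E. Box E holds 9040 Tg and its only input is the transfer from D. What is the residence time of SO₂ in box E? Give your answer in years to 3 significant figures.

414 yr

Box A: F(A→B) = (28.6 + 27.3) − 21.8 = 34.100 Tg/yr.
Box B: F(B→C) = (34.100 + 12.8) − 8.06 = 38.840 Tg/yr.
Box C: F(C→D) = (38.840 + 14.1) − 14.6 = 38.340 Tg/yr.
Box D: F(D→E) = (38.340 + 10.1) − 26.6 = 21.840 Tg/yr.
Box E throughput = its input = 21.840 Tg/yr; τ = 9040 / 21.840 = 413.9 yr.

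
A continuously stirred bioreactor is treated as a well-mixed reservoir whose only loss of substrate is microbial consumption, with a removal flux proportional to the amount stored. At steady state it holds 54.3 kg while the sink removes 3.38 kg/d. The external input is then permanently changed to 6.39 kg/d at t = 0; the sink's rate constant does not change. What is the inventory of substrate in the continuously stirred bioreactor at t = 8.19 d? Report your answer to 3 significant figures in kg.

73.6 kg

The sink rate constant is k = F₀/M₀ = 3.38/54.3 = 0.06225 d⁻¹.
Solving dM/dt = F₁ − kM with M(0) = M₀ gives M(t) = F₁/k + (M₀ − F₁/k)·e^(−kt).
F₁/k = 6.39/0.06225 = 102.66 kg; kt = 0.06225 × 8.19 = 0.5098, e^(−kt) = 0.6006.
M(8.19) = 102.66 + (54.3 − 102.66) × 0.6006 = 102.66 − 29.04 = 73.613 kg.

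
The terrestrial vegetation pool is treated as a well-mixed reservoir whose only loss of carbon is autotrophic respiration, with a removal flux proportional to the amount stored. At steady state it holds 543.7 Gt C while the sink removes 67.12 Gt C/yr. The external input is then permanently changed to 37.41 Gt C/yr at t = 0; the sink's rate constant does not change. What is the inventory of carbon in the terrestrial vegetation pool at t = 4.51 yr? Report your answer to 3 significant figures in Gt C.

441 Gt C

The sink rate constant is k = F₀/M₀ = 67.12/543.7 = 0.1235 yr⁻¹.
Solving dM/dt = F₁ − kM with M(0) = M₀ gives M(t) = F₁/k + (M₀ − F₁/k)·e^(−kt).
F₁/k = 37.41/0.1235 = 303.04 Gt C; kt = 0.1235 × 4.51 = 0.5568, e^(−kt) = 0.5731.
M(4.51) = 303.04 + (543.7 − 303.04) × 0.5731 = 303.04 + 137.9 = 440.95 Gt C.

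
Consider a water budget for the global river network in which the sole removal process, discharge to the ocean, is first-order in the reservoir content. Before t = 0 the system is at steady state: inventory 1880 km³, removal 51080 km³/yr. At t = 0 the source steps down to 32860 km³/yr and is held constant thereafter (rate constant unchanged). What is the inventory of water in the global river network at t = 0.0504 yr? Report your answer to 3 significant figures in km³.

1380 km³

Residence time τ = M₀/F₀ = 0.03681 yr. The eventual steady state is M_∞ = M₀·(F₁/F₀) = 1880 × 32860/51080 = 1209.4 km³.
The anomaly ΔM(t) = M(t) − M_∞ decays as ΔM₀·e^(−t/τ) with ΔM₀ = 1880 − 1209.4 = 670.6 km³.
At t = 0.0504 yr, e^(−t/τ) = e^(−1.369) = 0.2543, so ΔM = 170.5 km³ and M = 1209.4 + 170.5 = 1379.9 km³.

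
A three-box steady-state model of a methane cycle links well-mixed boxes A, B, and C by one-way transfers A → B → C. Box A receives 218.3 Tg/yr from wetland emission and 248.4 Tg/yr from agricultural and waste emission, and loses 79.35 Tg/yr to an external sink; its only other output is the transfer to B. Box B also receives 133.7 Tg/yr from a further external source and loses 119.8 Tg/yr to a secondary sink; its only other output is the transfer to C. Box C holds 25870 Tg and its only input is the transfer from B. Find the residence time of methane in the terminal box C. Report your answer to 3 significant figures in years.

64.5 yr

Box A: F(A→B) = (218.3 + 248.4) − 79.35 = 387.35 Tg/yr.
Box B: F(B→C) = (387.35 + 133.7) − 119.8 = 401.25 Tg/yr.
Box C throughput = its input = 401.25 Tg/yr; τ = 25870 / 401.25 = 64.47 yr.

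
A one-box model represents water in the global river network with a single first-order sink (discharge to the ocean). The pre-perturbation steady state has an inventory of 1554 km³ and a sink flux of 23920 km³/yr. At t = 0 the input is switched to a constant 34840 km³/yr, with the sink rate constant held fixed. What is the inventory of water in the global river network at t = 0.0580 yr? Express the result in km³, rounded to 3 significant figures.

1970 km³

The sink rate constant is k = F₀/M₀ = 23920/1554 = 15.39 yr⁻¹.
Solving dM/dt = F₁ − kM with M(0) = M₀ gives M(t) = F₁/k + (M₀ − F₁/k)·e^(−kt).
F₁/k = 34840/15.39 = 2263.4 km³; kt = 15.39 × 0.0580 = 0.8928, e^(−kt) = 0.4095.
M(0.0580) = 2263.4 + (1554 − 2263.4) × 0.4095 = 2263.4 − 290.5 = 1972.9 km³.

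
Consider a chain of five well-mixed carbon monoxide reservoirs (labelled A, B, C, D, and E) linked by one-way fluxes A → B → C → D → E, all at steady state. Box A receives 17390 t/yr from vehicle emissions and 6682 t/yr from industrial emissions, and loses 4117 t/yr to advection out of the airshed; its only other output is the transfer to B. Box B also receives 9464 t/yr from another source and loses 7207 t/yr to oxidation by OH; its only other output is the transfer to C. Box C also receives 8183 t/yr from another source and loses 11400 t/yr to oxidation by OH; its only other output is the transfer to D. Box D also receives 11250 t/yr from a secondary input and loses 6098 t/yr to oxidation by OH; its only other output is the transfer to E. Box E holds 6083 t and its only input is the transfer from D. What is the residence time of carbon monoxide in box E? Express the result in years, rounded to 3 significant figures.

Box A: F(A→B) = (17390 + 6682) − 4117 = 19955 t/yr.
Box B: F(B→C) = (19955 + 9464) − 7207 = 22212 t/yr.
Box C: F(C→D) = (22212 + 8183) − 11400 = 18995 t/yr.
Box D: F(D→E) = (18995 + 11250) − 6098 = 24147 t/yr.
Box E throughput = its input = 24147 t/yr; τ = 6083 / 24147 = 0.2519 yr.

0.252 yr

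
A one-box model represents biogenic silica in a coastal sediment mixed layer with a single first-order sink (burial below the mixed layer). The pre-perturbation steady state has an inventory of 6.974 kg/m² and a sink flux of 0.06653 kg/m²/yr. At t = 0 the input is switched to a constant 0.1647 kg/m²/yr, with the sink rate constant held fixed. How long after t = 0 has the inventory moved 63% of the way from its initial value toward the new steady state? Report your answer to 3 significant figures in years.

τ = M₀/F₀ = 6.974/0.06653 = 104.8 yr.
The remaining gap fraction is e^(−t/τ); 63% covered ⇒ e^(−t/τ) = 0.370.
t = −τ ln(0.370) = 104.8 × 0.9943 = 104.2 yr.

104 yr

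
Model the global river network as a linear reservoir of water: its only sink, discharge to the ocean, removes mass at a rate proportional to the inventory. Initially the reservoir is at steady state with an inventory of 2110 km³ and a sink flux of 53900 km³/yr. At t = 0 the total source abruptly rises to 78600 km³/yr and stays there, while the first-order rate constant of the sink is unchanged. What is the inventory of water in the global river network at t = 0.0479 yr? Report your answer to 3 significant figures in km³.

Residence time τ = M₀/F₀ = 0.03915 yr. The eventual steady state is M_∞ = M₀·(F₁/F₀) = 2110 × 78600/53900 = 3076.9 km³.
The anomaly ΔM(t) = M(t) − M_∞ decays as ΔM₀·e^(−t/τ) with ΔM₀ = 2110 − 3076.9 = −966.9 km³.
At t = 0.0479 yr, e^(−t/τ) = e^(−1.224) = 0.2942, so ΔM = −284.4 km³ and M = 3076.9 − 284.4 = 2792.5 km³.

2790 km³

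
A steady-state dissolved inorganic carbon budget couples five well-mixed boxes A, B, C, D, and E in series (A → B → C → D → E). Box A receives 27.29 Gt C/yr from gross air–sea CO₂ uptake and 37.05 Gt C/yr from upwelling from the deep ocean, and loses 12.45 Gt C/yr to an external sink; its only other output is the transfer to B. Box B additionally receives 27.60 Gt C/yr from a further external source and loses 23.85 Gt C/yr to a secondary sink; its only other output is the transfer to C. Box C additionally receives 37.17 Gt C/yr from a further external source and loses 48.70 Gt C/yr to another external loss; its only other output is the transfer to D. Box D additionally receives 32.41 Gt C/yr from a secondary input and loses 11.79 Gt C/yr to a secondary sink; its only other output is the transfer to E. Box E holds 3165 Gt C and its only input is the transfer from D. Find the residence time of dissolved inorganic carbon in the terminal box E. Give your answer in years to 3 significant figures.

Box A: F(A→B) = (27.29 + 37.05) − 12.45 = 51.890 Gt C/yr.
Box B: F(B→C) = (51.890 + 27.60) − 23.85 = 55.640 Gt C/yr.
Box C: F(C→D) = (55.640 + 37.17) − 48.70 = 44.110 Gt C/yr.
Box D: F(D→E) = (44.110 + 32.41) − 11.79 = 64.730 Gt C/yr.
Box E throughput = its input = 64.730 Gt C/yr; τ = 3165 / 64.730 = 48.90 yr.

48.9 yr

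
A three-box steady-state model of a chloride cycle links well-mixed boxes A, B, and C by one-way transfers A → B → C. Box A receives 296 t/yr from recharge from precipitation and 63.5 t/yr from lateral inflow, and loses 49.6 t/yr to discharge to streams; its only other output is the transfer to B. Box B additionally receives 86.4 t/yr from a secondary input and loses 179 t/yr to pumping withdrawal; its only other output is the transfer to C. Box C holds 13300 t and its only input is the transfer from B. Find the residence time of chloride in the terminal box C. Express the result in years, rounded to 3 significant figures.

61.2 yr

Box A: F(A→B) = (296 + 63.5) − 49.6 = 309.90 t/yr.
Box B: F(B→C) = (309.90 + 86.4) − 179 = 217.30 t/yr.
Box C throughput = its input = 217.30 t/yr; τ = 13300 / 217.30 = 61.21 yr.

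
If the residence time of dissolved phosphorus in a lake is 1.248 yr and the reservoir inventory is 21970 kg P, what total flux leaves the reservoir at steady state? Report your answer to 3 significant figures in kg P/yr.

F = M / τ = 21970 / 1.248 = 17600 kg P/yr.

17600 kg P/yr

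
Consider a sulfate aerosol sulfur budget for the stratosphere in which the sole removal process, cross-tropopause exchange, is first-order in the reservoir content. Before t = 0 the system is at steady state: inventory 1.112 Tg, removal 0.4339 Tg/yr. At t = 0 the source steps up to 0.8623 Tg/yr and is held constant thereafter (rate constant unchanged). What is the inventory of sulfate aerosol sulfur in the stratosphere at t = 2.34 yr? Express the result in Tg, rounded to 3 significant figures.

Residence time τ = M₀/F₀ = 2.563 yr. The eventual steady state is M_∞ = M₀·(F₁/F₀) = 1.112 × 0.8623/0.4339 = 2.2099 Tg.
The anomaly ΔM(t) = M(t) − M_∞ decays as ΔM₀·e^(−t/τ) with ΔM₀ = 1.112 − 2.2099 = −1.098 Tg.
At t = 2.34 yr, e^(−t/τ) = e^(−0.9131) = 0.4013, so ΔM = −0.4406 Tg and M = 2.2099 − 0.4406 = 1.7693 Tg.

1.77 Tg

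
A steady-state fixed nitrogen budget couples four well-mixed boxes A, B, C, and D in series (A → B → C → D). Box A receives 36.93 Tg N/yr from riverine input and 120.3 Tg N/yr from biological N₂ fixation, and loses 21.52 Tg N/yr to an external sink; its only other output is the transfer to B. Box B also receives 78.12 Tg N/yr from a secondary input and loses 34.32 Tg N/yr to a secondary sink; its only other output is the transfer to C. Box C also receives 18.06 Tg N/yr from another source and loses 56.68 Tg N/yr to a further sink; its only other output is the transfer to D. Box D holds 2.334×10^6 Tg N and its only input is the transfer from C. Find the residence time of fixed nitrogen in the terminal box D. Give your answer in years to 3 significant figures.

Box A: F(A→B) = (36.93 + 120.3) − 21.52 = 135.71 Tg N/yr.
Box B: F(B→C) = (135.71 + 78.12) − 34.32 = 179.51 Tg N/yr.
Box C: F(C→D) = (179.51 + 18.06) − 56.68 = 140.89 Tg N/yr.
Box D throughput = its input = 140.89 Tg N/yr; τ = 2.334×10^6 / 140.89 = 16570 yr.

16600 yr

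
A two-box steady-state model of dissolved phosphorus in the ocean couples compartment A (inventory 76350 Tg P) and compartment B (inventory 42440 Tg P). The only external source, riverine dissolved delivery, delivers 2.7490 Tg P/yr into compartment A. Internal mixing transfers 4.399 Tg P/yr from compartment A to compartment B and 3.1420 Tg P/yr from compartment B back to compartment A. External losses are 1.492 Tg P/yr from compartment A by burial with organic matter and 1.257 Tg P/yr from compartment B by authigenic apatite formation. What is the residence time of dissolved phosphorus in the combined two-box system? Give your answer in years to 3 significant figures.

For the system as a whole, the A↔B exchange is internal and contributes nothing to the throughput; only the external sinks remove mass.
M_total = 76350 + 42440 = 118790 Tg P.
ΣF_external_out = 1.492 + 1.257 = 2.7490 Tg P/yr.
τ = M_total / ΣF_ext = 118790 / 2.7490 = 43210 yr.

43200 yr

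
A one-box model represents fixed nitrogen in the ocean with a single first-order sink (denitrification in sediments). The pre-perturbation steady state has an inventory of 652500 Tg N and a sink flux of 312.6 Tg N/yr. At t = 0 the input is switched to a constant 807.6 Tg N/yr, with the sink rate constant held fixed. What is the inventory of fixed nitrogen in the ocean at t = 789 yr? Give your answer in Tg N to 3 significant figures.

978000 Tg N

Residence time τ = M₀/F₀ = 2087 yr. The eventual steady state is M_∞ = M₀·(F₁/F₀) = 652500 × 807.6/312.6 = 1.6857×10^6 Tg N.
The anomaly ΔM(t) = M(t) − M_∞ decays as ΔM₀·e^(−t/τ) with ΔM₀ = 652500 − 1.6857×10^6 = −1.033×10^6 Tg N.
At t = 789 yr, e^(−t/τ) = e^(−0.3780) = 0.6852, so ΔM = −708000 Tg N and M = 1.6857×10^6 − 708000 = 977730 Tg N.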